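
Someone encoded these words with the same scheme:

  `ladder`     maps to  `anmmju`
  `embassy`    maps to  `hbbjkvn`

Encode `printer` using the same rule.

The output letters match the input read backwards, each shifted +9: ladder reversed is reddal. The word is reversed, then every letter is shifted forward by 9.
Applying it to printer: reverse → retnirp; then shift: r+9=a, e+9=n, t+9=c, n+9=w, i+9=r, r+9=a, p+9=y.

ancwray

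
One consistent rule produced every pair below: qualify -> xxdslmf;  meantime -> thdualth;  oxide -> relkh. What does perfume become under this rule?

whymxth

The rule splits by letter class: vowels +3, consonants +7.
On perfume: p(cons)+7=w, e(vowel)+3=h, r(cons)+7=y, f(cons)+7=m, u(vowel)+3=x, m(cons)+7=t, e(vowel)+3=h.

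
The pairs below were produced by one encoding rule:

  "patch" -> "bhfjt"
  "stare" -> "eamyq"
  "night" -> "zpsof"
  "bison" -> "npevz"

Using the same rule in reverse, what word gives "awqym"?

A repeating key of period 2 is used — shifts +12, +7 over and over.
Undoing it on awqym: a−12=o, w−7=p, q−12=e, y−7=r, m−12=a.

opera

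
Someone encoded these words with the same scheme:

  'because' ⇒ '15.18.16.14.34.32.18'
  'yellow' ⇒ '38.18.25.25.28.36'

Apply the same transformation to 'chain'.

16.21.14.22.27

b is letter #2 and maps to 15: an offset of 13. Letters become their 1-based position plus 13 (so a→14, b→15, …).
On chain: c=3→16, h=8→21, a=1→14, i=9→22, n=14→27.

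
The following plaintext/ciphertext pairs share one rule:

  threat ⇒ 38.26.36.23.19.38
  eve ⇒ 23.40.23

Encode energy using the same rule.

23.32.23.36.25.43

t is letter #20 and maps to 38: an offset of 18. Each letter is replaced by its alphabet position (a=1..z=26) + 18.
On energy: e=5→23, n=14→32, e=5→23, r=18→36, g=7→25, y=25→43.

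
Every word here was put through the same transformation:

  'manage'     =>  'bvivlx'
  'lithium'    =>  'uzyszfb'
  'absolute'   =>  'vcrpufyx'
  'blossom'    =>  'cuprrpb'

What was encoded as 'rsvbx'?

m(12)→b(1) and a(0)→v(21) fit y≡7x+21 (mod 26); the inverse of 7 mod 26 is 15. Each letter's alphabet position (a=0..z=25) is mapped through 7·x+21 mod 26 — an affine cipher.
Undoing it on rsvbx: r(17)→15·(17−21)≡18=s; s(18)→15·(18−21)≡7=h; v(21)→15·(21−21)≡0=a; b(1)→15·(1−21)≡12=m; x(23)→15·(23−21)≡4=e (all mod 26).

shame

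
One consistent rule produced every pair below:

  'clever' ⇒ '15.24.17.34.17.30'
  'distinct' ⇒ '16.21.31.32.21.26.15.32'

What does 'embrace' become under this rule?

17.25.14.30.13.15.17

c is letter #3 and maps to 15: an offset of 12. Each letter is replaced by its alphabet position (a=1..z=26) + 12.
For embrace: e=5→17, m=13→25, b=2→14, r=18→30, a=1→13, c=3→15, e=5→17.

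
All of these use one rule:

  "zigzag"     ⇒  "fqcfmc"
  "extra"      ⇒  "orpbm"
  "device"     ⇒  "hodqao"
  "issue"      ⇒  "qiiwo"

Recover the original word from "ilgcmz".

slogan

z(25)→f(5) and i(8)→q(16) fit y≡7x+12 (mod 26); the inverse of 7 mod 26 is 15. Treating letters as 0–25, the rule is x ↦ 7x + 12 (mod 26).
Decoding ilgcmz: i(8)→15·(8−12)≡18=s; l(11)→15·(11−12)≡11=l; g(6)→15·(6−12)≡14=o; c(2)→15·(2−12)≡6=g; m(12)→15·(12−12)≡0=a; z(25)→15·(25−12)≡13=n (all mod 26).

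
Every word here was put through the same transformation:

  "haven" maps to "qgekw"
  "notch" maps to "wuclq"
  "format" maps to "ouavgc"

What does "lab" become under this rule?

The rule splits by letter class: vowels +6, consonants +9.
Applying it to lab: l(cons)+9=u, a(vowel)+6=g, b(cons)+9=k.

ugk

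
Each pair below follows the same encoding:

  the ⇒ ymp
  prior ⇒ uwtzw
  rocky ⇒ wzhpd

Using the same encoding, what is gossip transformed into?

lzxxtu

Two shifts are in play — +11 for a/e/i/o/u, +5 for every other letter.
For gossip: g(cons)+5=l, o(vowel)+11=z, s(cons)+5=x, s(cons)+5=x, i(vowel)+11=t, p(cons)+5=u.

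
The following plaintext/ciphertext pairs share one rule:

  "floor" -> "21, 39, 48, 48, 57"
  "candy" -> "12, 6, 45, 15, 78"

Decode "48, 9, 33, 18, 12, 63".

f(#6)→21 and l(#12)→39: differences scale by 3, so n = 3·pos + 3. With a=1..z=26, the number is 3·pos + 3.
Undoing it on 48, 9, 33, 18, 12, 63: 48→(48−3)÷3=15=o, 9→(9−3)÷3=2=b, 33→(33−3)÷3=10=j, 18→(18−3)÷3=5=e, 12→(12−3)÷3=3=c, 63→(63−3)÷3=20=t.

object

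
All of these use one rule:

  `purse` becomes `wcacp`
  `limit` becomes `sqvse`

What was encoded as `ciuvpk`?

valley

In purse: p→w is +7, u→c is +8, r→a is +9, s→c is +10 — the shift increases by 1 each position. The shift increases by 1 at each position, starting from +7: 7, 8, 9, ….
Undoing it on ciuvpk: c−7=v, i−8=a, u−9=l, v−10=l, p−11=e, k−12=y.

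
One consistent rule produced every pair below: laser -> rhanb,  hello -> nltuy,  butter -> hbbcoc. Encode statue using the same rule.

yaicep

The shift increases by 1 at each position, starting from +6: 6, 7, 8, ….
For statue: s+6=y, t+7=a, a+8=i, t+9=c, u+10=e, e+11=p.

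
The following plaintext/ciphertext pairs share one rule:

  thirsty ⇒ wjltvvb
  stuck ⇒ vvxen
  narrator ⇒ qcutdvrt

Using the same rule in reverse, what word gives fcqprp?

cannon

The shifts repeat in a cycle of length 2: positions 0,1,… shift by +3, +2, then the pattern repeats.
Decoding fcqprp: f−3=c, c−2=a, q−3=n, p−2=n, r−3=o, p−2=n.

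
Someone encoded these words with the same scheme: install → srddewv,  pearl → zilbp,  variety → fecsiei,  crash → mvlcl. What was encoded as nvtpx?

A repeating key of period 3 is used — shifts +10, +4, +11 over and over.
Decoding nvtpx: n−10=d, v−4=r, t−11=i, p−10=f, x−4=t.

drift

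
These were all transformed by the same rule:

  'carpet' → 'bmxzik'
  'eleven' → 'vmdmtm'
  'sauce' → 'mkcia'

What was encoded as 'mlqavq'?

The word is reversed, then every letter is shifted forward by 8.
Reversing it on mlqavq: shift back: m−8=e, l−8=d, q−8=i, a−8=s, v−8=n, q−8=i → edisni; then reverse → inside.

inside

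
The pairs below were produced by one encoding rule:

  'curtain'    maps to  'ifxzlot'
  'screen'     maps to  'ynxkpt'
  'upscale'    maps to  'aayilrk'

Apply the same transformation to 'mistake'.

styzlqk

The shifts repeat in a cycle of length 3: positions 0,1,… shift by +6, +11, +6, then the pattern repeats.
On mistake: m+6=s, i+11=t, s+6=y, t+6=z, a+11=l, k+6=q, e+6=k.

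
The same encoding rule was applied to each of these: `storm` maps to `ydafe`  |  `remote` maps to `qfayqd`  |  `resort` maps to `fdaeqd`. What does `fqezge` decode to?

The word is reversed, then every letter is shifted forward by 12.
Decoding fqezge: shift back: f−12=t, q−12=e, e−12=s, z−12=n, g−12=u, e−12=s → tesnus; then reverse → sunset.

sunset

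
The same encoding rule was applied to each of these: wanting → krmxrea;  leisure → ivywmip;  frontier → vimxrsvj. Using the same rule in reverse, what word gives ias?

The output letters match the input read backwards, each shifted +4: wanting reversed is gnitnaw. Read the word backwards and shift each letter +4.
Decoding ias: shift back: i−4=e, a−4=w, s−4=o → ewo; then reverse → owe.

owe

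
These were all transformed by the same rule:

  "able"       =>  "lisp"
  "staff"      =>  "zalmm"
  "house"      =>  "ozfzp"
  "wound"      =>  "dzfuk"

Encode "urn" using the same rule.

fyu

The shift depends on letter class: consonant b→i is +7, but vowel a→l is +11. The rule splits by letter class: vowels +11, consonants +7.
On urn: u(vowel)+11=f, r(cons)+7=y, n(cons)+7=u.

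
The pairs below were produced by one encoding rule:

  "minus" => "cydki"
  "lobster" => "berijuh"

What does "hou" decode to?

Compare letters: m→c is +16, i→y is +16, n→d is +16 — a constant shift. This is a Caesar cipher with shift 16.
Decoding hou: h−16=r, o−16=y, u−16=e.

rye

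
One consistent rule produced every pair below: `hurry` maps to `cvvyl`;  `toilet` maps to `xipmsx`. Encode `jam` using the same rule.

qen

The output letters match the input read backwards, each shifted +4: hurry reversed is yrruh. Two steps: reverse the string, then apply a Caesar shift of +4.
For jam: reverse → maj; then shift: m+4=q, a+4=e, j+4=n.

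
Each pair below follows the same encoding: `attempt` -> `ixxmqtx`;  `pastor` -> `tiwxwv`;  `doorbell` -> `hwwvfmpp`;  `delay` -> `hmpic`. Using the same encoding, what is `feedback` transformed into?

The rule splits by letter class: vowels +8, consonants +4.
On feedback: f(cons)+4=j, e(vowel)+8=m, e(vowel)+8=m, d(cons)+4=h, b(cons)+4=f, a(vowel)+8=i, c(cons)+4=g, k(cons)+4=o.

jmmhfigo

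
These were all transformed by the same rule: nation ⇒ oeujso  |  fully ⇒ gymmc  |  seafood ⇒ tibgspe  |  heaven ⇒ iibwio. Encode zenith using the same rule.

aiojxi

Shifts by position in nation: pos 0: n→o (+1), pos 1: a→e (+4), pos 2: t→u (+1), pos 3: i→j (+1), pos 4: o→s (+4), pos 5: n→o (+1) — repeating every 3. A repeating key of period 3 is used — shifts +1, +4, +1 over and over.
Applying it to zenith: z+1=a, e+4=i, n+1=o, i+1=j, t+4=x, h+1=i.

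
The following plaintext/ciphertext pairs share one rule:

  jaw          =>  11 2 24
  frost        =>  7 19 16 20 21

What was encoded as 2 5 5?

j is letter #10 and maps to 11: an offset of 1. Letters become their 1-based position plus 1 (so a→2, b→3, …).
Undoing it on 2 5 5: 2→(2−1)÷1=1=a, 5→(5−1)÷1=4=d, 5→(5−1)÷1=4=d.

add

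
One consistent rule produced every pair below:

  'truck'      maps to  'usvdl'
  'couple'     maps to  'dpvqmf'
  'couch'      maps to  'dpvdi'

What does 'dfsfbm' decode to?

cereal

Compare letters: t→u is +1, r→s is +1, u→v is +1 — a constant shift. It's a constant shift of +1 (ROT1).
Undoing it on dfsfbm: d−1=c, f−1=e, s−1=r, f−1=e, b−1=a, m−1=l.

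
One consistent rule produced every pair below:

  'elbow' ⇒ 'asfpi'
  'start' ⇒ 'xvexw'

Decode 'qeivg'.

cream

The output letters match the input read backwards, each shifted +4: elbow reversed is woble. Read the word backwards and shift each letter +4.
Undoing it on qeivg: shift back: q−4=m, e−4=a, i−4=e, v−4=r, g−4=c → maerc; then reverse → cream.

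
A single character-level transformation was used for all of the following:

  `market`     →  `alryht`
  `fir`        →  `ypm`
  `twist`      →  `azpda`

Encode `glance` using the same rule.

ljuhsn

Two steps: reverse the string, then apply a Caesar shift of +7.
For glance: reverse → ecnalg; then shift: e+7=l, c+7=j, n+7=u, a+7=h, l+7=s, g+7=n.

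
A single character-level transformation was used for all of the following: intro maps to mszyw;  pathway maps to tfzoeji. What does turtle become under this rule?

xzxatn

Letter i (0-indexed) is shifted by i+4, so successive shifts are 4, 5, 6, ….
On turtle: t+4=x, u+5=z, r+6=x, t+7=a, l+8=t, e+9=n.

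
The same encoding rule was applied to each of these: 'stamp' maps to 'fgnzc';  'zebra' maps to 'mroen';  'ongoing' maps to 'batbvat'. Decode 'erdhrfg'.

Compare letters: s→f is +13, t→g is +13, a→n is +13 — a constant shift. Each letter is shifted forward by 13 in the alphabet (a Caesar shift of +13).
Undoing it on erdhrfg: e−13=r, r−13=e, d−13=q, h−13=u, r−13=e, f−13=s, g−13=t.

request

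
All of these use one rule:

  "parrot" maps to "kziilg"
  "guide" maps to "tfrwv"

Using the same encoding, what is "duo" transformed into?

Each pair mirrors across the alphabet (p↔k, a↔z, r↔i): positions sum to 25. Each letter is replaced by its mirror in the alphabet: a↔z, b↔y, c↔x, and so on (the Atbash cipher).
For duo: d↔w, u↔f, o↔l.

wfl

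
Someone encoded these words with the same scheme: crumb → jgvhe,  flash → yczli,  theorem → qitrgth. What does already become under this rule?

c(2)→j(9) and r(17)→g(6) fit y≡5x+25 (mod 26); the inverse of 5 mod 26 is 21. Treating letters as 0–25, the rule is x ↦ 5x + 25 (mod 26).
For already: a(0)→5·0+25≡25=z; l(11)→5·11+25≡2=c; r(17)→5·17+25≡6=g; e(4)→5·4+25≡19=t; a(0)→5·0+25≡25=z; d(3)→5·3+25≡14=o; y(24)→5·24+25≡15=p (all mod 26).

zcgtzop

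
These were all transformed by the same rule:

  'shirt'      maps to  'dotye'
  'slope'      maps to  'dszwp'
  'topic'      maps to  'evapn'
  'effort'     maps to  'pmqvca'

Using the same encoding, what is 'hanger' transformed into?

Shifts by position in shirt: pos 0: s→d (+11), pos 1: h→o (+7), pos 2: i→t (+11), pos 3: r→y (+7) — repeating every 2. A repeating key of period 2 is used — shifts +11, +7 over and over.
For hanger: h+11=s, a+7=h, n+11=y, g+7=n, e+11=p, r+7=y.

shynpy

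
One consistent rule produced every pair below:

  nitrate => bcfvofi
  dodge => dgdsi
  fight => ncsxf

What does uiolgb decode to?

weapon

n(13)→b(1) and i(8)→c(2) fit y≡5x+14 (mod 26); the inverse of 5 mod 26 is 21. Treating letters as 0–25, the rule is x ↦ 5x + 14 (mod 26).
Decoding uiolgb: u(20)→21·(20−14)≡22=w; i(8)→21·(8−14)≡4=e; o(14)→21·(14−14)≡0=a; l(11)→21·(11−14)≡15=p; g(6)→21·(6−14)≡14=o; b(1)→21·(1−14)≡13=n (all mod 26).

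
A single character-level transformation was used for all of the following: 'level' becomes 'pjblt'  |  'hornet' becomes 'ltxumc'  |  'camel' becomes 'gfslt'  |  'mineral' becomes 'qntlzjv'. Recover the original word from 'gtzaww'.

cotton

In level: l→p is +4, e→j is +5, v→b is +6, e→l is +7 — the shift increases by 1 each position. Each letter shifts forward by (position + 4), i.e. 4, 5, 6, … — the shift grows by one for each successive letter.
Undoing it on gtzaww: g−4=c, t−5=o, z−6=t, a−7=t, w−8=o, w−9=n.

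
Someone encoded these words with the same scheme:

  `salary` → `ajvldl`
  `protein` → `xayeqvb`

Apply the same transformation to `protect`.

xayeqph

In salary: s→a is +8, a→j is +9, l→v is +10, a→l is +11 — the shift increases by 1 each position. Letter i (0-indexed) is shifted by i+8, so successive shifts are 8, 9, 10, ….
On protect: p+8=x, r+9=a, o+10=y, t+11=e, e+12=q, c+13=p, t+14=h.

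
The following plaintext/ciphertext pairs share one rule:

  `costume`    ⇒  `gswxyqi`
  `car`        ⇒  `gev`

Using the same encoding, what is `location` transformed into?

psgexmsr

Compare letters: c→g is +4, o→s is +4, s→w is +4 — a constant shift. It's a constant shift of +4 (ROT4).
Applying it to location: l+4=p, o+4=s, c+4=g, a+4=e, t+4=x, i+4=m, o+4=s, n+4=r.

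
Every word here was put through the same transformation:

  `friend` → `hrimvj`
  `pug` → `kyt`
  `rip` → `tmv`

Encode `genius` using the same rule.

wymrik

The output letters match the input read backwards, each shifted +4: friend reversed is dneirf. The word is reversed, then every letter is shifted forward by 4.
Applying it to genius: reverse → suineg; then shift: s+4=w, u+4=y, i+4=m, n+4=r, e+4=i, g+4=k.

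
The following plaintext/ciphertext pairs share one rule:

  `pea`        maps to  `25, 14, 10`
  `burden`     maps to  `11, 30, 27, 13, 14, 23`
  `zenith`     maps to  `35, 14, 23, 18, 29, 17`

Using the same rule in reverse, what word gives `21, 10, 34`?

lay

p is letter #16 and maps to 25: an offset of 9. Each letter is replaced by its alphabet position (a=1..z=26) + 9.
Undoing it on 21, 10, 34: 21→(21−9)÷1=12=l, 10→(10−9)÷1=1=a, 34→(34−9)÷1=25=y.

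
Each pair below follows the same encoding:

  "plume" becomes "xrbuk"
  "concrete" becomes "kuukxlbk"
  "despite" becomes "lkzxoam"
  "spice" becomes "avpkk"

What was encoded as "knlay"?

chess

The shifts repeat in a cycle of length 3: positions 0,1,… shift by +8, +6, +7, then the pattern repeats.
Undoing it on knlay: k−8=c, n−6=h, l−7=e, a−8=s, y−6=s.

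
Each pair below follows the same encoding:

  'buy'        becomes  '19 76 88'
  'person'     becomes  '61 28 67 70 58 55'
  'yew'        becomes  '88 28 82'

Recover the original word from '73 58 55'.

Each letter becomes 3×(its alphabet position, a=1..z=26) + 13.
Decoding 73 58 55: 73→(73−13)÷3=20=t, 58→(58−13)÷3=15=o, 55→(55−13)÷3=14=n.

ton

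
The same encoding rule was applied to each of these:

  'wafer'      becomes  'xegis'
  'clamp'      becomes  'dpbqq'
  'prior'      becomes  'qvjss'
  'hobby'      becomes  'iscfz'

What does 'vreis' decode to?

Shifts by position in wafer: pos 0: w→x (+1), pos 1: a→e (+4), pos 2: f→g (+1), pos 3: e→i (+4) — repeating every 2. The shifts repeat in a cycle of length 2: positions 0,1,… shift by +1, +4, then the pattern repeats.
Reversing it on vreis: v−1=u, r−4=n, e−1=d, i−4=e, s−1=r.

under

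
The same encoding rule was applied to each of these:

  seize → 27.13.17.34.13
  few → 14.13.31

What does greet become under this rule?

s is letter #19 and maps to 27: an offset of 8. Each letter is replaced by its alphabet position (a=1..z=26) + 8.
For greet: g=7→15, r=18→26, e=5→13, e=5→13, t=20→28.

15.26.13.13.28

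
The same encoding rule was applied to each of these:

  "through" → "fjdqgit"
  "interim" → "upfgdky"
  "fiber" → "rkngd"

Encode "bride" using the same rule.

Shifts by position in through: pos 0: t→f (+12), pos 1: h→j (+2), pos 2: r→d (+12), pos 3: o→q (+2) — repeating every 2. A repeating key of period 2 is used — shifts +12, +2 over and over.
For bride: b+12=n, r+2=t, i+12=u, d+2=f, e+12=q.

ntufq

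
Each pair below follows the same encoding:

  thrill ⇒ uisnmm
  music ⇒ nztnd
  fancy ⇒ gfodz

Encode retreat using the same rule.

The rule splits by letter class: vowels +5, consonants +1.
Applying it to retreat: r(cons)+1=s, e(vowel)+5=j, t(cons)+1=u, r(cons)+1=s, e(vowel)+5=j, a(vowel)+5=f, t(cons)+1=u.

sjusjfu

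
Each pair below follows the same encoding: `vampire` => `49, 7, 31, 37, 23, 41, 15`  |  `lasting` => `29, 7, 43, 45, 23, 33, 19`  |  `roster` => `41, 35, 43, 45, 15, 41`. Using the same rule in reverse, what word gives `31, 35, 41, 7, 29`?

moral

v(#22)→49 and a(#1)→7: differences scale by 2, so n = 2·pos + 5. Each letter becomes 2×(its alphabet position, a=1..z=26) + 5.
Reversing it on 31, 35, 41, 7, 29: 31→(31−5)÷2=13=m, 35→(35−5)÷2=15=o, 41→(41−5)÷2=18=r, 7→(7−5)÷2=1=a, 29→(29−5)÷2=12=l.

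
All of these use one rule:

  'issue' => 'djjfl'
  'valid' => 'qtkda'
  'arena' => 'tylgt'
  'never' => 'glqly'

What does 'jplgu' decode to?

i(8)→d(3) and s(18)→j(9) fit y≡11x+19 (mod 26); the inverse of 11 mod 26 is 19. This is an affine cipher: with a=0,…,z=25, each position x becomes (11x+19) mod 26.
Undoing it on jplgu: j(9)→19·(9−19)≡18=s; p(15)→19·(15−19)≡2=c; l(11)→19·(11−19)≡4=e; g(6)→19·(6−19)≡13=n; u(20)→19·(20−19)≡19=t (all mod 26).

scent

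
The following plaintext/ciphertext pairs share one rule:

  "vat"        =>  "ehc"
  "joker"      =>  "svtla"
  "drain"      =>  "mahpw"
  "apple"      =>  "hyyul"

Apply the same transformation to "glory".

puvah

Two shifts are in play — +7 for a/e/i/o/u, +9 for every other letter.
Applying it to glory: g(cons)+9=p, l(cons)+9=u, o(vowel)+7=v, r(cons)+9=a, y(cons)+9=h.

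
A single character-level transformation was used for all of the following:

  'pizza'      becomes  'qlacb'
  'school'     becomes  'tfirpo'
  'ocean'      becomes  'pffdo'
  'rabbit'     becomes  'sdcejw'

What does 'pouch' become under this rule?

Shifts by position in pizza: pos 0: p→q (+1), pos 1: i→l (+3), pos 2: z→a (+1), pos 3: z→c (+3) — repeating every 2. It's a Vigenère-style cipher with numeric key [1,3]: position i shifts by key[i mod 2].
On pouch: p+1=q, o+3=r, u+1=v, c+3=f, h+1=i.

qrvfi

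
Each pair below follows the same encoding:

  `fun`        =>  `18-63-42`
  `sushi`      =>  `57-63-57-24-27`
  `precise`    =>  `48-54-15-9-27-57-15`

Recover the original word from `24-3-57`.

has

f(#6)→18 and u(#21)→63: differences scale by 3, so n = 3·pos + 0. The formula is n = 3×(alphabet index, a=1).
Reversing it on 24-3-57: 24→(24−0)÷3=8=h, 3→(3−0)÷3=1=a, 57→(57−0)÷3=19=s.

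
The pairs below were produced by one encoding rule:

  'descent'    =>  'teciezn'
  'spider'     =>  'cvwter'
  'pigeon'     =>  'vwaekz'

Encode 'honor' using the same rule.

d(3)→t(19) and e(4)→e(4) fit y≡11x+12 (mod 26); the inverse of 11 mod 26 is 19. This is an affine cipher: with a=0,…,z=25, each position x becomes (11x+12) mod 26.
For honor: h(7)→11·7+12≡11=l; o(14)→11·14+12≡10=k; n(13)→11·13+12≡25=z; o(14)→11·14+12≡10=k; r(17)→11·17+12≡17=r (all mod 26).

lkzkr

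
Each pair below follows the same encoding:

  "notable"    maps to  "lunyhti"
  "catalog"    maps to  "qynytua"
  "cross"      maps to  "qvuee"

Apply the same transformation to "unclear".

Each letter's alphabet position (a=0..z=25) is mapped through 9·x+24 mod 26 — an affine cipher.
Applying it to unclear: u(20)→9·20+24≡22=w; n(13)→9·13+24≡11=l; c(2)→9·2+24≡16=q; l(11)→9·11+24≡19=t; e(4)→9·4+24≡8=i; a(0)→9·0+24≡24=y; r(17)→9·17+24≡21=v (all mod 26).

wlqtiyv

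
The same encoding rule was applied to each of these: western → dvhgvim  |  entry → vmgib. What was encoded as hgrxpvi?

sticker

This is the alphabet-reversal cipher (Atbash): a becomes z, b becomes y, etc.
Decoding hgrxpvi: h↔s, g↔t, r↔i, x↔c, p↔k, v↔e, i↔r.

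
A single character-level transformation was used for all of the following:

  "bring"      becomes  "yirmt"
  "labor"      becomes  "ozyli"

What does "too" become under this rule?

gll

Each pair mirrors across the alphabet (b↔y, r↔i, i↔r): positions sum to 25. Each letter is replaced by its mirror in the alphabet: a↔z, b↔y, c↔x, and so on (the Atbash cipher).
Applying it to too: t↔g, o↔l, o↔l.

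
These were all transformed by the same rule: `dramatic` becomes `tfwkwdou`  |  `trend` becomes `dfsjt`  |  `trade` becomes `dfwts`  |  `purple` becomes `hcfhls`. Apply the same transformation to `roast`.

fiwed

d(3)→t(19) and r(17)→f(5) fit y≡25x+22 (mod 26); the inverse of 25 mod 26 is 25. Treating letters as 0–25, the rule is x ↦ 25x + 22 (mod 26).
For roast: r(17)→25·17+22≡5=f; o(14)→25·14+22≡8=i; a(0)→25·0+22≡22=w; s(18)→25·18+22≡4=e; t(19)→25·19+22≡3=d (all mod 26).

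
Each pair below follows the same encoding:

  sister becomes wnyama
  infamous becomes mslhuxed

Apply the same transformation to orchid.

In sister: s→w is +4, i→n is +5, s→y is +6, t→a is +7 — the shift increases by 1 each position. Each letter shifts forward by (position + 4), i.e. 4, 5, 6, … — the shift grows by one for each successive letter.
For orchid: o+4=s, r+5=w, c+6=i, h+7=o, i+8=q, d+9=m.

swioqm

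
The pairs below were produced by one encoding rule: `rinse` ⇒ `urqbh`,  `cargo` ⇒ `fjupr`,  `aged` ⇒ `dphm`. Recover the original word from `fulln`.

It's a Vigenère-style cipher with numeric key [3,9]: position i shifts by key[i mod 2].
Undoing it on fulln: f−3=c, u−9=l, l−3=i, l−9=c, n−3=k.

click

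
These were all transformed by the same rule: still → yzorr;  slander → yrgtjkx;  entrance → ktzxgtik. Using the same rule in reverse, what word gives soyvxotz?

Compare letters: s→y is +6, t→z is +6, i→o is +6 — a constant shift. Every letter moves 6 places later in the alphabet, wrapping around z→a.
Undoing it on soyvxotz: s−6=m, o−6=i, y−6=s, v−6=p, x−6=r, o−6=i, t−6=n, z−6=t.

misprint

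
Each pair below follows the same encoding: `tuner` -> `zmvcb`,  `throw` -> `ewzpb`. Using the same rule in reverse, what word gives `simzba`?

Two steps: reverse the string, then apply a Caesar shift of +8.
Reversing it on simzba: shift back: s−8=k, i−8=a, m−8=e, z−8=r, b−8=t, a−8=s → kaerts; then reverse → streak.

streak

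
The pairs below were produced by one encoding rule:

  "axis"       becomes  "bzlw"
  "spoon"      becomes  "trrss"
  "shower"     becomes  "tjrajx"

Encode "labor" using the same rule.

mcesw

In axis: a→b is +1, x→z is +2, i→l is +3, s→w is +4 — the shift increases by 1 each position. The shift increases by 1 at each position, starting from +1: 1, 2, 3, ….
On labor: l+1=m, a+2=c, b+3=e, o+4=s, r+5=w.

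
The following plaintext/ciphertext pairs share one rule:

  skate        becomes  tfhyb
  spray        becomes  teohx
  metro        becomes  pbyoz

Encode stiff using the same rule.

tyvgg

This is an affine cipher: with a=0,…,z=25, each position x becomes (5x+7) mod 26.
For stiff: s(18)→5·18+7≡19=t; t(19)→5·19+7≡24=y; i(8)→5·8+7≡21=v; f(5)→5·5+7≡6=g; f(5)→5·5+7≡6=g (all mod 26).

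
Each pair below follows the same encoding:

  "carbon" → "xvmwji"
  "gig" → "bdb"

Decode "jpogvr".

Compare letters: c→x is +21, a→v is +21, r→m is +21 — a constant shift. Each letter is shifted forward by 21 in the alphabet (a Caesar shift of +21).
Undoing it on jpogvr: j−21=o, p−21=u, o−21=t, g−21=l, v−21=a, r−21=w.

outlaw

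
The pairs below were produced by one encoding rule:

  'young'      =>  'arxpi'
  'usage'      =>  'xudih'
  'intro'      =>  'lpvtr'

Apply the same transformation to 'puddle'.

Vowels shift forward by 3 and consonants shift forward by 2.
On puddle: p(cons)+2=r, u(vowel)+3=x, d(cons)+2=f, d(cons)+2=f, l(cons)+2=n, e(vowel)+3=h.

rxffnh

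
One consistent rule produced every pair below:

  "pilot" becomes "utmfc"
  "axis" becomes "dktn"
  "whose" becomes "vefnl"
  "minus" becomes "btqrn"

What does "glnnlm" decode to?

vessel

p(15)→u(20) and i(8)→t(19) fit y≡15x+3 (mod 26); the inverse of 15 mod 26 is 7. Treating letters as 0–25, the rule is x ↦ 15x + 3 (mod 26).
Undoing it on glnnlm: g(6)→7·(6−3)≡21=v; l(11)→7·(11−3)≡4=e; n(13)→7·(13−3)≡18=s; n(13)→7·(13−3)≡18=s; l(11)→7·(11−3)≡4=e; m(12)→7·(12−3)≡11=l (all mod 26).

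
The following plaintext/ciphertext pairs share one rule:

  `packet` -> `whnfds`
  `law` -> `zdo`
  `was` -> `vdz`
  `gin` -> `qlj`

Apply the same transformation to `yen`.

qhb

Read the word backwards and shift each letter +3.
For yen: reverse → ney; then shift: n+3=q, e+3=h, y+3=b.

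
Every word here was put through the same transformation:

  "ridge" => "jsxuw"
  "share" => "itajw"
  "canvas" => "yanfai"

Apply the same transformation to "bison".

Each letter's alphabet position (a=0..z=25) is mapped through 25·x+0 mod 26 — an affine cipher.
On bison: b(1)→25·1+0≡25=z; i(8)→25·8+0≡18=s; s(18)→25·18+0≡8=i; o(14)→25·14+0≡12=m; n(13)→25·13+0≡13=n (all mod 26).

zsimn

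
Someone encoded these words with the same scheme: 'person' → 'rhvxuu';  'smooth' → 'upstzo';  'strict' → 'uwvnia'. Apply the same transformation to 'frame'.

huerk

In person: p→r is +2, e→h is +3, r→v is +4, s→x is +5 — the shift increases by 1 each position. Letter i (0-indexed) is shifted by i+2, so successive shifts are 2, 3, 4, ….
For frame: f+2=h, r+3=u, a+4=e, m+5=r, e+6=k.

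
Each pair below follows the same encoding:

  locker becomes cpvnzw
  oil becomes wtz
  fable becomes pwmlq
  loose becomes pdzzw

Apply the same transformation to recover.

The word is reversed, then every letter is shifted forward by 11.
On recover: reverse → revocer; then shift: r+11=c, e+11=p, v+11=g, o+11=z, c+11=n, e+11=p, r+11=c.

cpgznpc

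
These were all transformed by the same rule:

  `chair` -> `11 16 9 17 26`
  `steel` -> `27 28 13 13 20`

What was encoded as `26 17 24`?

rip

Each letter is replaced by its alphabet position (a=1..z=26) + 8.
Decoding 26 17 24: 26→(26−8)÷1=18=r, 17→(17−8)÷1=9=i, 24→(24−8)÷1=16=p.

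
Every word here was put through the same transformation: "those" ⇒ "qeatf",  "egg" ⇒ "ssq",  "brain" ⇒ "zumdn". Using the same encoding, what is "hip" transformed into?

but

The output letters match the input read backwards, each shifted +12: those reversed is esoht. The word is reversed, then every letter is shifted forward by 12.
On hip: reverse → pih; then shift: p+12=b, i+12=u, h+12=t.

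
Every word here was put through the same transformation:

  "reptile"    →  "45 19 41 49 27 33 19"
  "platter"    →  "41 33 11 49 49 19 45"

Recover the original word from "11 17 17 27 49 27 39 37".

addition

r(#18)→45 and e(#5)→19: differences scale by 2, so n = 2·pos + 9. Each letter becomes 2×(its alphabet position, a=1..z=26) + 9.
Undoing it on 11 17 17 27 49 27 39 37: 11→(11−9)÷2=1=a, 17→(17−9)÷2=4=d, 17→(17−9)÷2=4=d, 27→(27−9)÷2=9=i, 49→(49−9)÷2=20=t, 27→(27−9)÷2=9=i, 39→(39−9)÷2=15=o, 37→(37−9)÷2=14=n.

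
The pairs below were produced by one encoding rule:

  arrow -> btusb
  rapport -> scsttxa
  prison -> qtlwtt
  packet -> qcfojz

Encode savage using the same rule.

tcyelk

In arrow: a→b is +1, r→t is +2, r→u is +3, o→s is +4 — the shift increases by 1 each position. Each letter shifts forward by (position + 1), i.e. 1, 2, 3, … — the shift grows by one for each successive letter.
On savage: s+1=t, a+2=c, v+3=y, a+4=e, g+5=l, e+6=k.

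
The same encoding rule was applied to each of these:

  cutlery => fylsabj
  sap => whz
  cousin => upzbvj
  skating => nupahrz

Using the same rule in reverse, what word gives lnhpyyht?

marriage

Two steps: reverse the string, then apply a Caesar shift of +7.
Decoding lnhpyyht: shift back: l−7=e, n−7=g, h−7=a, p−7=i, y−7=r, y−7=r, h−7=a, t−7=m → egairram; then reverse → marriage.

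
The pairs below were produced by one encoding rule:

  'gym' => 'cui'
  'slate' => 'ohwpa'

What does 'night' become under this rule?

jecdp

Every letter moves 22 places later in the alphabet, wrapping around z→a.
Applying it to night: n+22=j, i+22=e, g+22=c, h+22=d, t+22=p.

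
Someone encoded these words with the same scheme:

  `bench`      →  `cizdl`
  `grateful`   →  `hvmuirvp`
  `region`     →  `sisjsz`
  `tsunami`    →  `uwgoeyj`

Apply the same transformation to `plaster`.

Shifts by position in bench: pos 0: b→c (+1), pos 1: e→i (+4), pos 2: n→z (+12), pos 3: c→d (+1), pos 4: h→l (+4) — repeating every 3. It's a Vigenère-style cipher with numeric key [1,4,12]: position i shifts by key[i mod 3].
Applying it to plaster: p+1=q, l+4=p, a+12=m, s+1=t, t+4=x, e+12=q, r+1=s.

qpmtxqs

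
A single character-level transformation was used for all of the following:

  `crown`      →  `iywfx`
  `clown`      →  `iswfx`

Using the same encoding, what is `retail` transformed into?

Letter i (0-indexed) is shifted by i+6, so successive shifts are 6, 7, 8, ….
For retail: r+6=x, e+7=l, t+8=b, a+9=j, i+10=s, l+11=w.

xlbjsw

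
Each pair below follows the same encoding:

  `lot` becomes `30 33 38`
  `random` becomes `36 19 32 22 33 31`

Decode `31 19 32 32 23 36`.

Letters become their 1-based position plus 18 (so a→19, b→20, …).
Decoding 31 19 32 32 23 36: 31→(31−18)÷1=13=m, 19→(19−18)÷1=1=a, 32→(32−18)÷1=14=n, 32→(32−18)÷1=14=n, 23→(23−18)÷1=5=e, 36→(36−18)÷1=18=r.

manner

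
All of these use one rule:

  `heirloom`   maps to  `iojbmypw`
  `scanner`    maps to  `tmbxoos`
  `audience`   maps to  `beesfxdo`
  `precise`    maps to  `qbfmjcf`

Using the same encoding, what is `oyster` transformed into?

The shifts repeat in a cycle of length 2: positions 0,1,… shift by +1, +10, then the pattern repeats.
On oyster: o+1=p, y+10=i, s+1=t, t+10=d, e+1=f, r+10=b.

pitdfb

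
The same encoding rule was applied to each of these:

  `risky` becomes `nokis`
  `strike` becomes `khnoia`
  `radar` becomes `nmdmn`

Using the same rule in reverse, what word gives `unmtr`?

r(17)→n(13) and i(8)→o(14) fit y≡23x+12 (mod 26); the inverse of 23 mod 26 is 17. This is an affine cipher: with a=0,…,z=25, each position x becomes (23x+12) mod 26.
Decoding unmtr: u(20)→17·(20−12)≡6=g; n(13)→17·(13−12)≡17=r; m(12)→17·(12−12)≡0=a; t(19)→17·(19−12)≡15=p; r(17)→17·(17−12)≡7=h (all mod 26).

graph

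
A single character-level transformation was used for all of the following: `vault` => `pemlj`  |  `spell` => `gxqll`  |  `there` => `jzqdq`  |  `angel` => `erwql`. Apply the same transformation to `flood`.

tluun

v(21)→p(15) and a(0)→e(4) fit y≡3x+4 (mod 26); the inverse of 3 mod 26 is 9. Treating letters as 0–25, the rule is x ↦ 3x + 4 (mod 26).
Applying it to flood: f(5)→3·5+4≡19=t; l(11)→3·11+4≡11=l; o(14)→3·14+4≡20=u; o(14)→3·14+4≡20=u; d(3)→3·3+4≡13=n (all mod 26).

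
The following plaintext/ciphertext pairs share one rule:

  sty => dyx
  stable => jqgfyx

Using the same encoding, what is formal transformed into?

qfrwtk

Read the word backwards and shift each letter +5.
On formal: reverse → lamrof; then shift: l+5=q, a+5=f, m+5=r, r+5=w, o+5=t, f+5=k.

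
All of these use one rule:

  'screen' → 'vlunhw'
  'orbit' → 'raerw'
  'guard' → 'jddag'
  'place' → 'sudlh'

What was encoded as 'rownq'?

Shifts by position in screen: pos 0: s→v (+3), pos 1: c→l (+9), pos 2: r→u (+3), pos 3: e→n (+9) — repeating every 2. A repeating key of period 2 is used — shifts +3, +9 over and over.
Undoing it on rownq: r−3=o, o−9=f, w−3=t, n−9=e, q−3=n.

often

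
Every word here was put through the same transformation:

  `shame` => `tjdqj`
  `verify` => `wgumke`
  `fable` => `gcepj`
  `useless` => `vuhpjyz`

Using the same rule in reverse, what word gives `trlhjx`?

In shame: s→t is +1, h→j is +2, a→d is +3, m→q is +4 — the shift increases by 1 each position. Letter i (0-indexed) is shifted by i+1, so successive shifts are 1, 2, 3, ….
Undoing it on trlhjx: t−1=s, r−2=p, l−3=i, h−4=d, j−5=e, x−6=r.

spider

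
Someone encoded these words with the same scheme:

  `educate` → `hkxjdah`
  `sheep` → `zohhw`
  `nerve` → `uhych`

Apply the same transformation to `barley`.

The shift depends on letter class: consonant d→k is +7, but vowel e→h is +3. The rule splits by letter class: vowels +3, consonants +7.
Applying it to barley: b(cons)+7=i, a(vowel)+3=d, r(cons)+7=y, l(cons)+7=s, e(vowel)+3=h, y(cons)+7=f.

idyshf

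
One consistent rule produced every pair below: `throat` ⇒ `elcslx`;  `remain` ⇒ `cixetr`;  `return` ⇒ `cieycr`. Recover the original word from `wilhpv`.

Shifts by position in throat: pos 0: t→e (+11), pos 1: h→l (+4), pos 2: r→c (+11), pos 3: o→s (+4) — repeating every 2. A repeating key of period 2 is used — shifts +11, +4 over and over.
Reversing it on wilhpv: w−11=l, i−4=e, l−11=a, h−4=d, p−11=e, v−4=r.

leader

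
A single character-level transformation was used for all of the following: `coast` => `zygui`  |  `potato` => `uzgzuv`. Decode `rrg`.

The output letters match the input read backwards, each shifted +6: coast reversed is tsaoc. Read the word backwards and shift each letter +6.
Undoing it on rrg: shift back: r−6=l, r−6=l, g−6=a → lla; then reverse → all.

all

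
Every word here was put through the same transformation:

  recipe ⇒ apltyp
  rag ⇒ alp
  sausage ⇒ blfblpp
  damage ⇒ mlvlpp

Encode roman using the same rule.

The rule splits by letter class: vowels +11, consonants +9.
On roman: r(cons)+9=a, o(vowel)+11=z, m(cons)+9=v, a(vowel)+11=l, n(cons)+9=w.

azvlw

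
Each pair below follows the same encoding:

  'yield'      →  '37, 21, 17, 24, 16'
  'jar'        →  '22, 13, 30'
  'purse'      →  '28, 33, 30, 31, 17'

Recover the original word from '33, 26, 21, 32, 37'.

unity

y is letter #25 and maps to 37: an offset of 12. The number is (letter's place in the alphabet, a=1) + 12.
Undoing it on 33, 26, 21, 32, 37: 33→(33−12)÷1=21=u, 26→(26−12)÷1=14=n, 21→(21−12)÷1=9=i, 32→(32−12)÷1=20=t, 37→(37−12)÷1=25=y.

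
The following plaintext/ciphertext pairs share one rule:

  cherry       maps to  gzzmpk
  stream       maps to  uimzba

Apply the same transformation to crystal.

tibagzk

The output letters match the input read backwards, each shifted +8: cherry reversed is yrrehc. Read the word backwards and shift each letter +8.
For crystal: reverse → latsyrc; then shift: l+8=t, a+8=i, t+8=b, s+8=a, y+8=g, r+8=z, c+8=k.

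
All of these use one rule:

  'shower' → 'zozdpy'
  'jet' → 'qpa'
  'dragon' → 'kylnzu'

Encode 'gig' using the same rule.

ntn

The rule splits by letter class: vowels +11, consonants +7.
Applying it to gig: g(cons)+7=n, i(vowel)+11=t, g(cons)+7=n.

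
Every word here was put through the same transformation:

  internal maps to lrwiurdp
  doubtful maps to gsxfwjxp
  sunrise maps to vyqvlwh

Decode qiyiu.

A repeating key of period 2 is used — shifts +3, +4 over and over.
Undoing it on qiyiu: q−3=n, i−4=e, y−3=v, i−4=e, u−3=r.

never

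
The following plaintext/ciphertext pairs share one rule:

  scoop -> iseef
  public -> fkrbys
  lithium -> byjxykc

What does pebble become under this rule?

Compare letters: s→i is +16, c→s is +16, o→e is +16 — a constant shift. It's a constant shift of +16 (ROT16).
Applying it to pebble: p+16=f, e+16=u, b+16=r, b+16=r, l+16=b, e+16=u.

furrbu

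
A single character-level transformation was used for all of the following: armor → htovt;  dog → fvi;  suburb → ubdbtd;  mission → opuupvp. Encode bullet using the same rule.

The shift depends on letter class: consonant r→t is +2, but vowel a→h is +7. Vowels shift forward by 7 and consonants shift forward by 2.
On bullet: b(cons)+2=d, u(vowel)+7=b, l(cons)+2=n, l(cons)+2=n, e(vowel)+7=l, t(cons)+2=v.

dbnnlv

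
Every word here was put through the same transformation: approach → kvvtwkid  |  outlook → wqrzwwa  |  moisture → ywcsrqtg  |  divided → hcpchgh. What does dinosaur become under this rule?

Each letter's alphabet position (a=0..z=25) is mapped through 25·x+10 mod 26 — an affine cipher.
Applying it to dinosaur: d(3)→25·3+10≡7=h; i(8)→25·8+10≡2=c; n(13)→25·13+10≡23=x; o(14)→25·14+10≡22=w; s(18)→25·18+10≡18=s; a(0)→25·0+10≡10=k; u(20)→25·20+10≡16=q; r(17)→25·17+10≡19=t (all mod 26).

hcxwskqt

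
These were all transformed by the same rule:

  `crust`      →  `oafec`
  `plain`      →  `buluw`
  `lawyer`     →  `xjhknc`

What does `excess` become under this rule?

qgnqbd

A repeating key of period 3 is used — shifts +12, +9, +11 over and over.
On excess: e+12=q, x+9=g, c+11=n, e+12=q, s+9=b, s+11=d.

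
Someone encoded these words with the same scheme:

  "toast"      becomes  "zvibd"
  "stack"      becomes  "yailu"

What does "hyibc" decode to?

In toast: t→z is +6, o→v is +7, a→i is +8, s→b is +9 — the shift increases by 1 each position. Letter i (0-indexed) is shifted by i+6, so successive shifts are 6, 7, 8, ….
Reversing it on hyibc: h−6=b, y−7=r, i−8=a, b−9=s, c−10=s.

brass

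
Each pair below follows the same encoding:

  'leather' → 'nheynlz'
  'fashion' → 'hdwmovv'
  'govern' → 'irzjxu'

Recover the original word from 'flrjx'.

diner

The shift increases by 1 at each position, starting from +2: 2, 3, 4, ….
Undoing it on flrjx: f−2=d, l−3=i, r−4=n, j−5=e, x−6=r.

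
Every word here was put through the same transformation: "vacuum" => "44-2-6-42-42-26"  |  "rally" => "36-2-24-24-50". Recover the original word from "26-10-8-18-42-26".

medium

v(#22)→44 and a(#1)→2: differences scale by 2, so n = 2·pos + 0. The formula is n = 2×(alphabet index, a=1).
Undoing it on 26-10-8-18-42-26: 26→(26−0)÷2=13=m, 10→(10−0)÷2=5=e, 8→(8−0)÷2=4=d, 18→(18−0)÷2=9=i, 42→(42−0)÷2=21=u, 26→(26−0)÷2=13=m.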